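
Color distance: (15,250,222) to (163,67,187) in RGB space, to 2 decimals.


d = √[(R₁-R₂)² + (G₁-G₂)² + (B₁-B₂)²]
d = √[(15-163)² + (250-67)² + (222-187)²]
d = √[21904 + 33489 + 1225]
d = √56618
d ≈ 237.95


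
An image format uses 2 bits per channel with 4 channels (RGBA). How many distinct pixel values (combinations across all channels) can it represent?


Total bits = 2 bits/channel × 4 channels = 8 bits
Distinct pixel values = 2^8
= 256 pixel values


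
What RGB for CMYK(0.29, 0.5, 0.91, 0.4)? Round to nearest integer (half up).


R = 255 × (1-C) × (1-K) = 255 × 0.71 × 0.60 = 108.63 → 109
G = 255 × (1-M) × (1-K) = 255 × 0.50 × 0.60 = 76.5 → 77
B = 255 × (1-Y) × (1-K) = 255 × 0.09 × 0.60 = 13.77 → 14
= RGB(109, 77, 14)


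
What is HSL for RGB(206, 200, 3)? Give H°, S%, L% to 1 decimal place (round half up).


Normalize: R'=206/255≈0.8078, G'=200/255≈0.7843, B'=3/255≈0.0118
Max=206/255, Min=3/255, Δ=Max-Min=203/255
L = (Max+Min)/2 = (206+3)/510 = 209/510 = 0.40980… → L = 41.0%
L ≤ 0.5 → S = Δ/(Max+Min) = 203/(206+3) = 203/209 = 0.97129… → S = 97.1%
(the 1/255 factors cancel in S and H, so raw channel differences can be used)
Max is R' → H = 60 × (((G-B)/Δ) mod 6) = 60 × (((200-3)/203) mod 6)
  197/203 = 0.9704…
  H = 60 × 0.9704… = 58.226…° → H = 58.2°
= HSL(58.2°, 97.1%, 41.0%)


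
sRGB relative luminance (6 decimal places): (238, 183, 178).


Linearize each channel (sRGB transfer function): c = v/255; c_lin = c/12.92 if c ≤ 0.04045, else ((c+0.055)/1.055)^2.4
  R: 238/255 ≈ 0.933333 > 0.04045 → ((0.933333+0.055)/1.055)^2.4 ≈ 0.854993
  G: 183/255 ≈ 0.717647 > 0.04045 → ((0.717647+0.055)/1.055)^2.4 ≈ 0.473531
  B: 178/255 ≈ 0.698039 > 0.04045 → ((0.698039+0.055)/1.055)^2.4 ≈ 0.445201
R_lin = 0.854993, G_lin = 0.473531, B_lin = 0.445201
L = 0.2126×R + 0.7152×G + 0.0722×B
L = 0.2126×0.854993 + 0.7152×0.473531 + 0.0722×0.445201
L ≈ 0.552585


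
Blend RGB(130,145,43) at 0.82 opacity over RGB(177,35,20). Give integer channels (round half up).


C = α×F + (1-α)×B, with 1-α = 0.18
R: 0.82×130 + 0.18×177 = 106.60 + 31.86 = 138.46 → 138
G: 0.82×145 + 0.18×35 = 118.90 + 6.30 = 125.20 → 125
B: 0.82×43 + 0.18×20 = 35.26 + 3.60 = 38.86 → 39
= RGB(138, 125, 39)


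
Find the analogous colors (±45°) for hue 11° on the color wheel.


Base hue: 11°
Left analog: (11 - 45) mod 360 = 326°
Right analog: (11 + 45) mod 360 = 56°
Analogous hues = 326° and 56°


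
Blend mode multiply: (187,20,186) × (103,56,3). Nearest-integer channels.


Multiply: C = A×B/255, rounded to nearest integer
R: 187×103/255 = 19261/255 ≈ 75.533 → 76
G: 20×56/255 = 1120/255 ≈ 4.392 → 4
B: 186×3/255 = 558/255 ≈ 2.188 → 2
= RGB(76, 4, 2)


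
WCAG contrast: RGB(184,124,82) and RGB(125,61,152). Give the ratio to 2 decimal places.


Linearize each sRGB channel c=v/255: c/12.92 if c ≤ 0.04045 else ((c+0.055)/1.055)^2.4
L = 0.2126×R_lin + 0.7152×G_lin + 0.0722×B_lin
Color 1 (184,124,82):
  R=184: 184/255≈0.7216 > 0.04045 → ((0.7216+0.055)/1.055)^2.4 ≈ 0.47932
  G=124: 124/255≈0.4863 > 0.04045 → ((0.4863+0.055)/1.055)^2.4 ≈ 0.20156
  B=82: 82/255≈0.3216 > 0.04045 → ((0.3216+0.055)/1.055)^2.4 ≈ 0.08438
  L1 = 0.2126×0.47932 + 0.7152×0.20156 + 0.0722×0.08438 ≈ 0.25215
Color 2 (125,61,152):
  R=125: 125/255≈0.4902 > 0.04045 → ((0.4902+0.055)/1.055)^2.4 ≈ 0.20508
  G=61: 61/255≈0.2392 > 0.04045 → ((0.2392+0.055)/1.055)^2.4 ≈ 0.04667
  B=152: 152/255≈0.5961 > 0.04045 → ((0.5961+0.055)/1.055)^2.4 ≈ 0.31399
  L2 = 0.2126×0.20508 + 0.7152×0.04667 + 0.0722×0.31399 ≈ 0.09964
Lighter = 0.25215, Darker = 0.09964
Ratio = (L_lighter + 0.05) / (L_darker + 0.05)
Ratio = (0.25215 + 0.05) / (0.09964 + 0.05) = 0.30215 / 0.14964 ≈ 2.0191
Ratio ≈ 2.02:1


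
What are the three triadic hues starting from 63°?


Triadic: equally spaced at 120° intervals
H1 = 63°
H2 = (63 + 120) mod 360 = 183°
H3 = (63 + 240) mod 360 = 303°
Triadic = 63°, 183°, 303°


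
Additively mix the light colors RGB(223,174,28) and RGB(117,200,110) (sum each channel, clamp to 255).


Additive: each channel = min(255, C₁+C₂)
R: 223+117 = 340 → 255
G: 174+200 = 374 → 255
B: 28+110 = 138 → 138
= RGB(255, 255, 138)


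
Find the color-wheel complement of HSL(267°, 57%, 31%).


Complement = opposite side of color wheel = hue + 180°
H' = (267 + 180) mod 360 = 87°
S and L unchanged.
= HSL(87°, 57%, 31%)


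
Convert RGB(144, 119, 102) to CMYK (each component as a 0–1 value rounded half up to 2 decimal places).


R'=144/255≈0.5647, G'=119/255≈0.4667, B'=102/255≈0.4000
K = 1 - max(R',G',B') = 1 - 144/255 = 111/255 = 0.43529… → 0.44
(1-R'-K)/(1-K) simplifies to (max-R)/max with max = 144:
C = (144-144)/144 = 0/144 = 0 → 0.00
M = (144-119)/144 = 25/144 = 0.17361… → 0.17
Y = (144-102)/144 = 42/144 = 0.29166… → 0.29
= CMYK(0.00, 0.17, 0.29, 0.44)


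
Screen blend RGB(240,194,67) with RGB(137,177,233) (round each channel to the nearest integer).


Screen: C = 255 - (255-A)×(255-B)/255, rounded to nearest integer
R: 255 - (255-240)×(255-137)/255 = 255 - 1770/255 ≈ 255 - 6.941 = 248.059 → 248
G: 255 - (255-194)×(255-177)/255 = 255 - 4758/255 ≈ 255 - 18.659 = 236.341 → 236
B: 255 - (255-67)×(255-233)/255 = 255 - 4136/255 ≈ 255 - 16.220 = 238.780 → 239
= RGB(248, 236, 239)


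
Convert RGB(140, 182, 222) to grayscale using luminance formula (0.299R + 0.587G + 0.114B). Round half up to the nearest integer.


Gray = 0.299×R + 0.587×G + 0.114×B
Gray = 0.299×140 + 0.587×182 + 0.114×222
Gray = 41.860 + 106.834 + 25.308
Gray = 174.002 → round half up → 174
Gray = 174


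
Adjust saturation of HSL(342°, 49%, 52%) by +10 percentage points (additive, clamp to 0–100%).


Original S = 49%
Adjustment = +10 percentage points
New S = 49 + (10) = 59
Clamp to [0, 100] → 59
= HSL(342°, 59%, 52%)


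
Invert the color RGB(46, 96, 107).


Invert: (255-R, 255-G, 255-B)
R: 255-46 = 209
G: 255-96 = 159
B: 255-107 = 148
= RGB(209, 159, 148)


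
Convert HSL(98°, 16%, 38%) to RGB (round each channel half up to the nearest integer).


H=98°, S=0.16, L=0.38
C = (1-|2L-1|)×S = (1-|-0.24|)×0.16 = 0.1216
H' = H/60 = 98/60 ≈ 1.6333; X = C×(1-|H' mod 2 - 1|) ≈ 0.0446
m = L - C/2 = 0.38 - 0.0608 = 0.3192
Sector ⌊H'⌋ = 1 → (R',G',B') = (≈0.0446, 0.1216, 0.0)
RGB = ((R'+m)×255, (G'+m)×255, (B'+m)×255) = (92.7656, 112.404, 81.396)
Round half up → RGB(93, 112, 81)


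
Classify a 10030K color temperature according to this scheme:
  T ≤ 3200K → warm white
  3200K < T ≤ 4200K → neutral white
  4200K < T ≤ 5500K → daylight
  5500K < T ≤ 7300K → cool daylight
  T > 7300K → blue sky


Temperature: 10030K
10030K > 7300K → blue sky
Classification: blue sky


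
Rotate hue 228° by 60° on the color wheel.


New hue = (H + rotation) mod 360
New hue = (228 + 60) mod 360
= 288 mod 360
= 288°


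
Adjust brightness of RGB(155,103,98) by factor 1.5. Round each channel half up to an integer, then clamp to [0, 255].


Multiply each channel by 1.5, round half up, clamp to [0, 255]
R: 155×1.5 = 232.5 → round → 233
G: 103×1.5 = 154.5 → round → 155
B: 98×1.5 = 147
= RGB(233, 155, 147)


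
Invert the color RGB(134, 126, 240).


Invert: (255-R, 255-G, 255-B)
R: 255-134 = 121
G: 255-126 = 129
B: 255-240 = 15
= RGB(121, 129, 15)


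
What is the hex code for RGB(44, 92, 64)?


R = 44 → 2C (hex)
G = 92 → 5C (hex)
B = 64 → 40 (hex)
Hex = #2C5C40


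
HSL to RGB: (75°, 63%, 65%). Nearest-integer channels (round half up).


H=75°, S=0.63, L=0.65
C = (1-|2L-1|)×S = (1-|0.30|)×0.63 = 0.441
H' = H/60 = 75/60 ≈ 1.2500; X = C×(1-|H' mod 2 - 1|) = 0.33075
m = L - C/2 = 0.65 - 0.2205 = 0.4295
Sector ⌊H'⌋ = 1 → (R',G',B') = (0.33075, 0.441, 0.0)
RGB = ((R'+m)×255, (G'+m)×255, (B'+m)×255) = (193.86375, 221.9775, 109.5225)
Round half up → RGB(194, 222, 110)


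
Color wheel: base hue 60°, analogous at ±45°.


Base hue: 60°
Left analog: (60 - 45) mod 360 = 15°
Right analog: (60 + 45) mod 360 = 105°
Analogous hues = 15° and 105°


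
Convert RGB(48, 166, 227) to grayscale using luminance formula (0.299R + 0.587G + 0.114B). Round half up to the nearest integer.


Gray = 0.299×R + 0.587×G + 0.114×B
Gray = 0.299×48 + 0.587×166 + 0.114×227
Gray = 14.352 + 97.442 + 25.878
Gray = 137.672 → round half up → 138
Gray = 138


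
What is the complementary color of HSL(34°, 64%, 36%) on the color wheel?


Complement = opposite side of color wheel = hue + 180°
H' = (34 + 180) mod 360 = 214°
S and L unchanged.
= HSL(214°, 64%, 36%)


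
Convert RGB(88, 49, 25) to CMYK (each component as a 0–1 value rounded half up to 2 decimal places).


R'=88/255≈0.3451, G'=49/255≈0.1922, B'=25/255≈0.0980
K = 1 - max(R',G',B') = 1 - 88/255 = 167/255 = 0.65490… → 0.65
(1-R'-K)/(1-K) simplifies to (max-R)/max with max = 88:
C = (88-88)/88 = 0/88 = 0 → 0.00
M = (88-49)/88 = 39/88 = 0.44318… → 0.44
Y = (88-25)/88 = 63/88 = 0.71590… → 0.72
= CMYK(0.00, 0.44, 0.72, 0.65)


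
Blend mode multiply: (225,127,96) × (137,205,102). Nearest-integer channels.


Multiply: C = A×B/255, rounded to nearest integer
R: 225×137/255 = 30825/255 ≈ 120.882 → 121
G: 127×205/255 = 26035/255 ≈ 102.098 → 102
B: 96×102/255 = 9792/255 ≈ 38.400 → 38
= RGB(121, 102, 38)


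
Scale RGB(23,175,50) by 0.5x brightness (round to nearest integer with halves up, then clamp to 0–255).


Multiply each channel by 0.5, round half up, clamp to [0, 255]
R: 23×0.5 = 11.5 → round → 12
G: 175×0.5 = 87.5 → round → 88
B: 50×0.5 = 25
= RGB(12, 88, 25)


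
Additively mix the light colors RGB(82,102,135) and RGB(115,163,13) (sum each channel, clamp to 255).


Additive: each channel = min(255, C₁+C₂)
R: 82+115 = 197 → 197
G: 102+163 = 265 → 255
B: 135+13 = 148 → 148
= RGB(197, 255, 148)


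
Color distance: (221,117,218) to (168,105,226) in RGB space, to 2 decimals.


d = √[(R₁-R₂)² + (G₁-G₂)² + (B₁-B₂)²]
d = √[(221-168)² + (117-105)² + (218-226)²]
d = √[2809 + 144 + 64]
d = √3017
d ≈ 54.93


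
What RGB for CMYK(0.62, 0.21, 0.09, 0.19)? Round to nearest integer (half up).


R = 255 × (1-C) × (1-K) = 255 × 0.38 × 0.81 = 78.489 → 78
G = 255 × (1-M) × (1-K) = 255 × 0.79 × 0.81 = 163.1745 → 163
B = 255 × (1-Y) × (1-K) = 255 × 0.91 × 0.81 = 187.9605 → 188
= RGB(78, 163, 188)


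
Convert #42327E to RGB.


42 → 66 (R)
32 → 50 (G)
7E → 126 (B)
= RGB(66, 50, 126)


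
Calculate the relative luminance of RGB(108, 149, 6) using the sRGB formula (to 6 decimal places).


Linearize each channel (sRGB transfer function): c = v/255; c_lin = c/12.92 if c ≤ 0.04045, else ((c+0.055)/1.055)^2.4
  R: 108/255 ≈ 0.423529 > 0.04045 → ((0.423529+0.055)/1.055)^2.4 ≈ 0.149960
  G: 149/255 ≈ 0.584314 > 0.04045 → ((0.584314+0.055)/1.055)^2.4 ≈ 0.300544
  B: 6/255 ≈ 0.023529 ≤ 0.04045 → 0.023529/12.92 ≈ 0.001821
R_lin = 0.149960, G_lin = 0.300544, B_lin = 0.001821
L = 0.2126×R + 0.7152×G + 0.0722×B
L = 0.2126×0.149960 + 0.7152×0.300544 + 0.0722×0.001821
L ≈ 0.246962


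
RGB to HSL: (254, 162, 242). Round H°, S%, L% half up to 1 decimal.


Normalize: R'=254/255≈0.9961, G'=162/255≈0.6353, B'=242/255≈0.9490
Max=254/255, Min=162/255, Δ=Max-Min=92/255
L = (Max+Min)/2 = (254+162)/510 = 416/510 = 0.81568… → L = 81.6%
L > 0.5 → S = Δ/(2-Max-Min) = 92/(510-254-162) = 92/94 = 0.97872… → S = 97.9%
(the 1/255 factors cancel in S and H, so raw channel differences can be used)
Max is R' → H = 60 × (((G-B)/Δ) mod 6) = 60 × (((162-242)/92) mod 6)
  (-80)/92 = -0.8695…; negative, so add 6 → 5.1304…
  H = 60 × 5.1304… = 307.826…° → H = 307.8°
= HSL(307.8°, 97.9%, 81.6%)


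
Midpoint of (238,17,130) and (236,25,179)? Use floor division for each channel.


Midpoint: each channel = ⌊(C₁+C₂)/2⌋
R: ⌊(238+236)/2⌋ = 237
G: ⌊(17+25)/2⌋ = 21
B: ⌊(130+179)/2⌋ = 154
= RGB(237, 21, 154)


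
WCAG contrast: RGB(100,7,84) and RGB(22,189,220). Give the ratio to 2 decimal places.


Linearize each sRGB channel c=v/255: c/12.92 if c ≤ 0.04045 else ((c+0.055)/1.055)^2.4
L = 0.2126×R_lin + 0.7152×G_lin + 0.0722×B_lin
Color 1 (100,7,84):
  R=100: 100/255≈0.3922 > 0.04045 → ((0.3922+0.055)/1.055)^2.4 ≈ 0.12744
  G=7: 7/255≈0.0275 ≤ 0.04045 → 0.0275/12.92 ≈ 0.00212
  B=84: 84/255≈0.3294 > 0.04045 → ((0.3294+0.055)/1.055)^2.4 ≈ 0.08866
  L1 = 0.2126×0.12744 + 0.7152×0.00212 + 0.0722×0.08866 ≈ 0.03501
Color 2 (22,189,220):
  R=22: 22/255≈0.0863 > 0.04045 → ((0.0863+0.055)/1.055)^2.4 ≈ 0.00802
  G=189: 189/255≈0.7412 > 0.04045 → ((0.7412+0.055)/1.055)^2.4 ≈ 0.50888
  B=220: 220/255≈0.8627 > 0.04045 → ((0.8627+0.055)/1.055)^2.4 ≈ 0.71569
  L2 = 0.2126×0.00802 + 0.7152×0.50888 + 0.0722×0.71569 ≈ 0.41733
Lighter = 0.41733, Darker = 0.03501
Ratio = (L_lighter + 0.05) / (L_darker + 0.05)
Ratio = (0.41733 + 0.05) / (0.03501 + 0.05) = 0.46733 / 0.08501 ≈ 5.4971
Ratio ≈ 5.50:1


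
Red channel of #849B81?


Color: #849B81
R = 84 = 132
G = 9B = 155
B = 81 = 129
Red = 132


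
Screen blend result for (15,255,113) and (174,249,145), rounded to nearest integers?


Screen: C = 255 - (255-A)×(255-B)/255, rounded to nearest integer
R: 255 - (255-15)×(255-174)/255 = 255 - 19440/255 ≈ 255 - 76.235 = 178.765 → 179
G: 255 - (255-255)×(255-249)/255 = 255 - 0/255 ≈ 255 - 0.000 = 255.000 → 255
B: 255 - (255-113)×(255-145)/255 = 255 - 15620/255 ≈ 255 - 61.255 = 193.745 → 194
= RGB(179, 255, 194)


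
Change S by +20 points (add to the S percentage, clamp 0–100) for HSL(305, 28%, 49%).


Original S = 28%
Adjustment = +20 percentage points
New S = 28 + (20) = 48
Clamp to [0, 100] → 48
= HSL(305°, 48%, 49%)


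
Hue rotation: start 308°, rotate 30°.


New hue = (H + rotation) mod 360
New hue = (308 + 30) mod 360
= 338 mod 360
= 338°


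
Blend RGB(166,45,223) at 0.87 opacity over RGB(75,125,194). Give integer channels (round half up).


C = α×F + (1-α)×B, with 1-α = 0.13
R: 0.87×166 + 0.13×75 = 144.42 + 9.75 = 154.17 → 154
G: 0.87×45 + 0.13×125 = 39.15 + 16.25 = 55.40 → 55
B: 0.87×223 + 0.13×194 = 194.01 + 25.22 = 219.23 → 219
= RGB(154, 55, 219)


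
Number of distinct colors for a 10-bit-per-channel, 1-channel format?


Total bits = 10 bits/channel × 1 channels = 10 bits
Distinct colors = 2^10
= 1,024 colors


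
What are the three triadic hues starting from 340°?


Triadic: equally spaced at 120° intervals
H1 = 340°
H2 = (340 + 120) mod 360 = 100°
H3 = (340 + 240) mod 360 = 220°
Triadic = 340°, 100°, 220°


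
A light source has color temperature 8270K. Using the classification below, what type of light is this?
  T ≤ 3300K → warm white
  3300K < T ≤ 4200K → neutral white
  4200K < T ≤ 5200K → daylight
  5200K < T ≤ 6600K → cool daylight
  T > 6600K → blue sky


Temperature: 8270K
8270K > 6600K → blue sky
Classification: blue sky


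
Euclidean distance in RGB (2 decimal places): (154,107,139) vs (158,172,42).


d = √[(R₁-R₂)² + (G₁-G₂)² + (B₁-B₂)²]
d = √[(154-158)² + (107-172)² + (139-42)²]
d = √[16 + 4225 + 9409]
d = √13650
d ≈ 116.83


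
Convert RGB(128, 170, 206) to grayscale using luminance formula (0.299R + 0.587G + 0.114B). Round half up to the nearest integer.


Gray = 0.299×R + 0.587×G + 0.114×B
Gray = 0.299×128 + 0.587×170 + 0.114×206
Gray = 38.272 + 99.790 + 23.484
Gray = 161.546 → round half up → 162
Gray = 162


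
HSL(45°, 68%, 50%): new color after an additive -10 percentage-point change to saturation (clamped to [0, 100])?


Original S = 68%
Adjustment = -10 percentage points
New S = 68 + (-10) = 58
Clamp to [0, 100] → 58
= HSL(45°, 58%, 50%)


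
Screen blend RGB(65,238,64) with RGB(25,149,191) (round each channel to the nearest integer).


Screen: C = 255 - (255-A)×(255-B)/255, rounded to nearest integer
R: 255 - (255-65)×(255-25)/255 = 255 - 43700/255 ≈ 255 - 171.373 = 83.627 → 84
G: 255 - (255-238)×(255-149)/255 = 255 - 1802/255 ≈ 255 - 7.067 = 247.933 → 248
B: 255 - (255-64)×(255-191)/255 = 255 - 12224/255 ≈ 255 - 47.937 = 207.063 → 207
= RGB(84, 248, 207)


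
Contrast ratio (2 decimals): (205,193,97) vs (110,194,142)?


Linearize each sRGB channel c=v/255: c/12.92 if c ≤ 0.04045 else ((c+0.055)/1.055)^2.4
L = 0.2126×R_lin + 0.7152×G_lin + 0.0722×B_lin
Color 1 (205,193,97):
  R=205: 205/255≈0.8039 > 0.04045 → ((0.8039+0.055)/1.055)^2.4 ≈ 0.61050
  G=193: 193/255≈0.7569 > 0.04045 → ((0.7569+0.055)/1.055)^2.4 ≈ 0.53328
  B=97: 97/255≈0.3804 > 0.04045 → ((0.3804+0.055)/1.055)^2.4 ≈ 0.11954
  L1 = 0.2126×0.61050 + 0.7152×0.53328 + 0.0722×0.11954 ≈ 0.51982
Color 2 (110,194,142):
  R=110: 110/255≈0.4314 > 0.04045 → ((0.4314+0.055)/1.055)^2.4 ≈ 0.15593
  G=194: 194/255≈0.7608 > 0.04045 → ((0.7608+0.055)/1.055)^2.4 ≈ 0.53948
  B=142: 142/255≈0.5569 > 0.04045 → ((0.5569+0.055)/1.055)^2.4 ≈ 0.27050
  L2 = 0.2126×0.15593 + 0.7152×0.53948 + 0.0722×0.27050 ≈ 0.43852
Lighter = 0.51982, Darker = 0.43852
Ratio = (L_lighter + 0.05) / (L_darker + 0.05)
Ratio = (0.51982 + 0.05) / (0.43852 + 0.05) = 0.56982 / 0.48852 ≈ 1.1664
Ratio ≈ 1.17:1


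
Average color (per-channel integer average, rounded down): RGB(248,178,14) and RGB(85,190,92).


Midpoint: each channel = ⌊(C₁+C₂)/2⌋
R: ⌊(248+85)/2⌋ = 166
G: ⌊(178+190)/2⌋ = 184
B: ⌊(14+92)/2⌋ = 53
= RGB(166, 184, 53)


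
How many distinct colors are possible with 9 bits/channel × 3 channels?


Total bits = 9 bits/channel × 3 channels = 27 bits
Distinct colors = 2^27
= 134,217,728 colors


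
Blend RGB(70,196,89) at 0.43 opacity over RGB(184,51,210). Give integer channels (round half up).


C = α×F + (1-α)×B, with 1-α = 0.57
R: 0.43×70 + 0.57×184 = 30.10 + 104.88 = 134.98 → 135
G: 0.43×196 + 0.57×51 = 84.28 + 29.07 = 113.35 → 113
B: 0.43×89 + 0.57×210 = 38.27 + 119.70 = 157.97 → 158
= RGB(135, 113, 158)


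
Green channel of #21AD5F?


Color: #21AD5F
R = 21 = 33
G = AD = 173
B = 5F = 95
Green = 173


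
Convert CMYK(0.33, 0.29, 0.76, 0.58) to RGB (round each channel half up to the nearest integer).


R = 255 × (1-C) × (1-K) = 255 × 0.67 × 0.42 = 71.757 → 72
G = 255 × (1-M) × (1-K) = 255 × 0.71 × 0.42 = 76.041 → 76
B = 255 × (1-Y) × (1-K) = 255 × 0.24 × 0.42 = 25.704 → 26
= RGB(72, 76, 26)


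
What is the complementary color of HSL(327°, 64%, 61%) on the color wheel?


Complement = opposite side of color wheel = hue + 180°
H' = (327 + 180) mod 360 = 147°
S and L unchanged.
= HSL(147°, 64%, 61%)


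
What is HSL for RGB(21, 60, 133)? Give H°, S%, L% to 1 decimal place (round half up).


Normalize: R'=21/255≈0.0824, G'=60/255≈0.2353, B'=133/255≈0.5216
Max=133/255, Min=21/255, Δ=Max-Min=112/255
L = (Max+Min)/2 = (133+21)/510 = 154/510 = 0.30196… → L = 30.2%
L ≤ 0.5 → S = Δ/(Max+Min) = 112/(133+21) = 112/154 = 0.72727… → S = 72.7%
(the 1/255 factors cancel in S and H, so raw channel differences can be used)
Max is B' → H = 60 × ((R-G)/Δ + 4) = 60 × ((21-60)/112 + 4)
  -39/112 + 4 = -0.3482… + 4 = 3.6517…
  H = 60 × 3.6517… = 219.107…° → H = 219.1°
= HSL(219.1°, 72.7%, 30.2%)


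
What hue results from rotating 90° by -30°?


New hue = (H + rotation) mod 360
New hue = (90 -30) mod 360
= 60 mod 360
= 60°


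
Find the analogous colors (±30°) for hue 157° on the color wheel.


Base hue: 157°
Left analog: (157 - 30) mod 360 = 127°
Right analog: (157 + 30) mod 360 = 187°
Analogous hues = 127° and 187°


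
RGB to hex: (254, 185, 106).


R = 254 → FE (hex)
G = 185 → B9 (hex)
B = 106 → 6A (hex)
Hex = #FEB96A


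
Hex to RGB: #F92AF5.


F9 → 249 (R)
2A → 42 (G)
F5 → 245 (B)
= RGB(249, 42, 245)


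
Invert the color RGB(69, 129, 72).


Invert: (255-R, 255-G, 255-B)
R: 255-69 = 186
G: 255-129 = 126
B: 255-72 = 183
= RGB(186, 126, 183)


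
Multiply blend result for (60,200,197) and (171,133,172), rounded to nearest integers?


Multiply: C = A×B/255, rounded to nearest integer
R: 60×171/255 = 10260/255 ≈ 40.235 → 40
G: 200×133/255 = 26600/255 ≈ 104.314 → 104
B: 197×172/255 = 33884/255 ≈ 132.878 → 133
= RGB(40, 104, 133)


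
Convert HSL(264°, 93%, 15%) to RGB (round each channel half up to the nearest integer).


H=264°, S=0.93, L=0.15
C = (1-|2L-1|)×S = (1-|-0.70|)×0.93 = 0.279
H' = H/60 = 264/60 ≈ 4.4000; X = C×(1-|H' mod 2 - 1|) = 0.1116
m = L - C/2 = 0.15 - 0.1395 = 0.0105
Sector ⌊H'⌋ = 4 → (R',G',B') = (0.1116, 0.0, 0.279)
RGB = ((R'+m)×255, (G'+m)×255, (B'+m)×255) = (31.1355, 2.6775, 73.8225)
Round half up → RGB(31, 3, 74)


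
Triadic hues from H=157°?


Triadic: equally spaced at 120° intervals
H1 = 157°
H2 = (157 + 120) mod 360 = 277°
H3 = (157 + 240) mod 360 = 37°
Triadic = 157°, 277°, 37°


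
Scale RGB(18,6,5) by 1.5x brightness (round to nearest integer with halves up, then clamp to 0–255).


Multiply each channel by 1.5, round half up, clamp to [0, 255]
R: 18×1.5 = 27
G: 6×1.5 = 9
B: 5×1.5 = 7.5 → round → 8
= RGB(27, 9, 8)


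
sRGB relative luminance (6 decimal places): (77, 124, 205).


Linearize each channel (sRGB transfer function): c = v/255; c_lin = c/12.92 if c ≤ 0.04045, else ((c+0.055)/1.055)^2.4
  R: 77/255 ≈ 0.301961 > 0.04045 → ((0.301961+0.055)/1.055)^2.4 ≈ 0.074214
  G: 124/255 ≈ 0.486275 > 0.04045 → ((0.486275+0.055)/1.055)^2.4 ≈ 0.201556
  B: 205/255 ≈ 0.803922 > 0.04045 → ((0.803922+0.055)/1.055)^2.4 ≈ 0.610496
R_lin = 0.074214, G_lin = 0.201556, B_lin = 0.610496
L = 0.2126×R + 0.7152×G + 0.0722×B
L = 0.2126×0.074214 + 0.7152×0.201556 + 0.0722×0.610496
L ≈ 0.204009


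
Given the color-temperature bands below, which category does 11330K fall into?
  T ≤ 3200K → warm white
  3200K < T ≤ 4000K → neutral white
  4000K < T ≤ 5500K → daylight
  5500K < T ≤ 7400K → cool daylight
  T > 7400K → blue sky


Temperature: 11330K
11330K > 7400K → blue sky
Classification: blue sky


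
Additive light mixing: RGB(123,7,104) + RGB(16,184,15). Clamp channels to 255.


Additive: each channel = min(255, C₁+C₂)
R: 123+16 = 139 → 139
G: 7+184 = 191 → 191
B: 104+15 = 119 → 119
= RGB(139, 191, 119)


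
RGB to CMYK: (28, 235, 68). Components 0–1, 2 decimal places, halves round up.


R'=28/255≈0.1098, G'=235/255≈0.9216, B'=68/255≈0.2667
K = 1 - max(R',G',B') = 1 - 235/255 = 20/255 = 0.07843… → 0.08
(1-R'-K)/(1-K) simplifies to (max-R)/max with max = 235:
C = (235-28)/235 = 207/235 = 0.88085… → 0.88
M = (235-235)/235 = 0/235 = 0 → 0.00
Y = (235-68)/235 = 167/235 = 0.71063… → 0.71
= CMYK(0.88, 0.00, 0.71, 0.08)


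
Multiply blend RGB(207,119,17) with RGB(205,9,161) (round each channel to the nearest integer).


Multiply: C = A×B/255, rounded to nearest integer
R: 207×205/255 = 42435/255 ≈ 166.412 → 166
G: 119×9/255 = 1071/255 ≈ 4.200 → 4
B: 17×161/255 = 2737/255 ≈ 10.733 → 11
= RGB(166, 4, 11)


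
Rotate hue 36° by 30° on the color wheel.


New hue = (H + rotation) mod 360
New hue = (36 + 30) mod 360
= 66 mod 360
= 66°


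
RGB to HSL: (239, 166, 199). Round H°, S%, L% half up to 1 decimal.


Normalize: R'=239/255≈0.9373, G'=166/255≈0.6510, B'=199/255≈0.7804
Max=239/255, Min=166/255, Δ=Max-Min=73/255
L = (Max+Min)/2 = (239+166)/510 = 405/510 = 0.79411… → L = 79.4%
L > 0.5 → S = Δ/(2-Max-Min) = 73/(510-239-166) = 73/105 = 0.69523… → S = 69.5%
(the 1/255 factors cancel in S and H, so raw channel differences can be used)
Max is R' → H = 60 × (((G-B)/Δ) mod 6) = 60 × (((166-199)/73) mod 6)
  (-33)/73 = -0.4520…; negative, so add 6 → 5.5479…
  H = 60 × 5.5479… = 332.876…° → H = 332.9°
= HSL(332.9°, 69.5%, 79.4%)


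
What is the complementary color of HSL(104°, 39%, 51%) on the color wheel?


Complement = opposite side of color wheel = hue + 180°
H' = (104 + 180) mod 360 = 284°
S and L unchanged.
= HSL(284°, 39%, 51%)


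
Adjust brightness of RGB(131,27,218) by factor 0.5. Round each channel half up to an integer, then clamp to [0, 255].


Multiply each channel by 0.5, round half up, clamp to [0, 255]
R: 131×0.5 = 65.5 → round → 66
G: 27×0.5 = 13.5 → round → 14
B: 218×0.5 = 109
= RGB(66, 14, 109)


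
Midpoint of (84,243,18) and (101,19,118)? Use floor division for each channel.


Midpoint: each channel = ⌊(C₁+C₂)/2⌋
R: ⌊(84+101)/2⌋ = 92
G: ⌊(243+19)/2⌋ = 131
B: ⌊(18+118)/2⌋ = 68
= RGB(92, 131, 68)


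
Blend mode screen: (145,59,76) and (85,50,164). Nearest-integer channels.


Screen: C = 255 - (255-A)×(255-B)/255, rounded to nearest integer
R: 255 - (255-145)×(255-85)/255 = 255 - 18700/255 ≈ 255 - 73.333 = 181.667 → 182
G: 255 - (255-59)×(255-50)/255 = 255 - 40180/255 ≈ 255 - 157.569 = 97.431 → 97
B: 255 - (255-76)×(255-164)/255 = 255 - 16289/255 ≈ 255 - 63.878 = 191.122 → 191
= RGB(182, 97, 191)


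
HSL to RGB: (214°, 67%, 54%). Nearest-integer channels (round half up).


H=214°, S=0.67, L=0.54
C = (1-|2L-1|)×S = (1-|0.08|)×0.67 = 0.6164
H' = H/60 = 214/60 ≈ 3.5667; X = C×(1-|H' mod 2 - 1|) ≈ 0.2671
m = L - C/2 = 0.54 - 0.3082 = 0.2318
Sector ⌊H'⌋ = 3 → (R',G',B') = (0.0, ≈0.2671, 0.6164)
RGB = ((R'+m)×255, (G'+m)×255, (B'+m)×255) = (59.109, 127.2212, 216.291)
Round half up → RGB(59, 127, 216)


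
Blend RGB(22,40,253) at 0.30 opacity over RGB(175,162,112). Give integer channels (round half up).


C = α×F + (1-α)×B, with 1-α = 0.70
R: 0.30×22 + 0.70×175 = 6.60 + 122.50 = 129.10 → 129
G: 0.30×40 + 0.70×162 = 12.00 + 113.40 = 125.40 → 125
B: 0.30×253 + 0.70×112 = 75.90 + 78.40 = 154.30 → 154
= RGB(129, 125, 154)


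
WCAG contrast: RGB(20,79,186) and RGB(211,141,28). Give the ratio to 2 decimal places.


Linearize each sRGB channel c=v/255: c/12.92 if c ≤ 0.04045 else ((c+0.055)/1.055)^2.4
L = 0.2126×R_lin + 0.7152×G_lin + 0.0722×B_lin
Color 1 (20,79,186):
  R=20: 20/255≈0.0784 > 0.04045 → ((0.0784+0.055)/1.055)^2.4 ≈ 0.00700
  G=79: 79/255≈0.3098 > 0.04045 → ((0.3098+0.055)/1.055)^2.4 ≈ 0.07819
  B=186: 186/255≈0.7294 > 0.04045 → ((0.7294+0.055)/1.055)^2.4 ≈ 0.49102
  L1 = 0.2126×0.00700 + 0.7152×0.07819 + 0.0722×0.49102 ≈ 0.09286
Color 2 (211,141,28):
  R=211: 211/255≈0.8275 > 0.04045 → ((0.8275+0.055)/1.055)^2.4 ≈ 0.65141
  G=141: 141/255≈0.5529 > 0.04045 → ((0.5529+0.055)/1.055)^2.4 ≈ 0.26636
  B=28: 28/255≈0.1098 > 0.04045 → ((0.1098+0.055)/1.055)^2.4 ≈ 0.01161
  L2 = 0.2126×0.65141 + 0.7152×0.26636 + 0.0722×0.01161 ≈ 0.32982
Lighter = 0.32982, Darker = 0.09286
Ratio = (L_lighter + 0.05) / (L_darker + 0.05)
Ratio = (0.32982 + 0.05) / (0.09286 + 0.05) = 0.37982 / 0.14286 ≈ 2.6587
Ratio ≈ 2.66:1


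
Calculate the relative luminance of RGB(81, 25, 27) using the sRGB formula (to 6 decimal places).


Linearize each channel (sRGB transfer function): c = v/255; c_lin = c/12.92 if c ≤ 0.04045, else ((c+0.055)/1.055)^2.4
  R: 81/255 ≈ 0.317647 > 0.04045 → ((0.317647+0.055)/1.055)^2.4 ≈ 0.082283
  G: 25/255 ≈ 0.098039 > 0.04045 → ((0.098039+0.055)/1.055)^2.4 ≈ 0.009721
  B: 27/255 ≈ 0.105882 > 0.04045 → ((0.105882+0.055)/1.055)^2.4 ≈ 0.010960
R_lin = 0.082283, G_lin = 0.009721, B_lin = 0.010960
L = 0.2126×R + 0.7152×G + 0.0722×B
L = 0.2126×0.082283 + 0.7152×0.009721 + 0.0722×0.010960
L ≈ 0.025237


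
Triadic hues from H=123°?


Triadic: equally spaced at 120° intervals
H1 = 123°
H2 = (123 + 120) mod 360 = 243°
H3 = (123 + 240) mod 360 = 3°
Triadic = 123°, 243°, 3°


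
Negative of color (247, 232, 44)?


Invert: (255-R, 255-G, 255-B)
R: 255-247 = 8
G: 255-232 = 23
B: 255-44 = 211
= RGB(8, 23, 211)


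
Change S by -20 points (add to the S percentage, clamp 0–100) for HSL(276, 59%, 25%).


Original S = 59%
Adjustment = -20 percentage points
New S = 59 + (-20) = 39
Clamp to [0, 100] → 39
= HSL(276°, 39%, 25%)


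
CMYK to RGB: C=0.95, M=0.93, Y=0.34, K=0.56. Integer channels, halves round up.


R = 255 × (1-C) × (1-K) = 255 × 0.05 × 0.44 = 5.61 → 6
G = 255 × (1-M) × (1-K) = 255 × 0.07 × 0.44 = 7.854 → 8
B = 255 × (1-Y) × (1-K) = 255 × 0.66 × 0.44 = 74.052 → 74
= RGB(6, 8, 74)


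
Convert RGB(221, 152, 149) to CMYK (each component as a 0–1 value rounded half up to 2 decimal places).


R'=221/255≈0.8667, G'=152/255≈0.5961, B'=149/255≈0.5843
K = 1 - max(R',G',B') = 1 - 221/255 = 34/255 = 0.13333… → 0.13
(1-R'-K)/(1-K) simplifies to (max-R)/max with max = 221:
C = (221-221)/221 = 0/221 = 0 → 0.00
M = (221-152)/221 = 69/221 = 0.31221… → 0.31
Y = (221-149)/221 = 72/221 = 0.32579… → 0.33
= CMYK(0.00, 0.31, 0.33, 0.13)


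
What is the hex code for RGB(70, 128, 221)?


R = 70 → 46 (hex)
G = 128 → 80 (hex)
B = 221 → DD (hex)
Hex = #4680DD


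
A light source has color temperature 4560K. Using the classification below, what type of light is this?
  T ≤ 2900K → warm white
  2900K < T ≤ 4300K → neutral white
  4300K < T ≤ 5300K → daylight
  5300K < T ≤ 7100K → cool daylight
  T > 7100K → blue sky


Temperature: 4560K
4300K < 4560K ≤ 5300K → daylight
Classification: daylight


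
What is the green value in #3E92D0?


Color: #3E92D0
R = 3E = 62
G = 92 = 146
B = D0 = 208
Green = 146


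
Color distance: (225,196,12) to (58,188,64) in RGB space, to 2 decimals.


d = √[(R₁-R₂)² + (G₁-G₂)² + (B₁-B₂)²]
d = √[(225-58)² + (196-188)² + (12-64)²]
d = √[27889 + 64 + 2704]
d = √30657
d ≈ 175.09


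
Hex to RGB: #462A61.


46 → 70 (R)
2A → 42 (G)
61 → 97 (B)
= RGB(70, 42, 97)


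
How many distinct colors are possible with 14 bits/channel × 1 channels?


Total bits = 14 bits/channel × 1 channels = 14 bits
Distinct colors = 2^14
= 16,384 colors


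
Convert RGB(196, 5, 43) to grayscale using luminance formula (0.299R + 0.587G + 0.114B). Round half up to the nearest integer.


Gray = 0.299×R + 0.587×G + 0.114×B
Gray = 0.299×196 + 0.587×5 + 0.114×43
Gray = 58.604 + 2.935 + 4.902
Gray = 66.441 → round half up → 66
Gray = 66


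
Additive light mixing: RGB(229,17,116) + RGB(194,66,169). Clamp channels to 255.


Additive: each channel = min(255, C₁+C₂)
R: 229+194 = 423 → 255
G: 17+66 = 83 → 83
B: 116+169 = 285 → 255
= RGB(255, 83, 255)


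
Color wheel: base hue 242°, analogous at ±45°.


Base hue: 242°
Left analog: (242 - 45) mod 360 = 197°
Right analog: (242 + 45) mod 360 = 287°
Analogous hues = 197° and 287°


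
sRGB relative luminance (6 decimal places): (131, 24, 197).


Linearize each channel (sRGB transfer function): c = v/255; c_lin = c/12.92 if c ≤ 0.04045, else ((c+0.055)/1.055)^2.4
  R: 131/255 ≈ 0.513725 > 0.04045 → ((0.513725+0.055)/1.055)^2.4 ≈ 0.226966
  G: 24/255 ≈ 0.094118 > 0.04045 → ((0.094118+0.055)/1.055)^2.4 ≈ 0.009134
  B: 197/255 ≈ 0.772549 > 0.04045 → ((0.772549+0.055)/1.055)^2.4 ≈ 0.558340
R_lin = 0.226966, G_lin = 0.009134, B_lin = 0.558340
L = 0.2126×R + 0.7152×G + 0.0722×B
L = 0.2126×0.226966 + 0.7152×0.009134 + 0.0722×0.558340
L ≈ 0.095098


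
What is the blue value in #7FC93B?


Color: #7FC93B
R = 7F = 127
G = C9 = 201
B = 3B = 59
Blue = 59


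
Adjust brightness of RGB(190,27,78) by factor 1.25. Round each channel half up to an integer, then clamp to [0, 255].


Multiply each channel by 1.25, round half up, clamp to [0, 255]
R: 190×1.25 = 237.5 → round → 238
G: 27×1.25 = 33.75 → round → 34
B: 78×1.25 = 97.5 → round → 98
= RGB(238, 34, 98)


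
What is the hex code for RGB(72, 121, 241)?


R = 72 → 48 (hex)
G = 121 → 79 (hex)
B = 241 → F1 (hex)
Hex = #4879F1


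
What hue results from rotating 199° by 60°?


New hue = (H + rotation) mod 360
New hue = (199 + 60) mod 360
= 259 mod 360
= 259°


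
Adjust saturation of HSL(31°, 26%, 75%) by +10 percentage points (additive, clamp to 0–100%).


Original S = 26%
Adjustment = +10 percentage points
New S = 26 + (10) = 36
Clamp to [0, 100] → 36
= HSL(31°, 36%, 75%)


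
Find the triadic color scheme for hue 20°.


Triadic: equally spaced at 120° intervals
H1 = 20°
H2 = (20 + 120) mod 360 = 140°
H3 = (20 + 240) mod 360 = 260°
Triadic = 20°, 140°, 260°


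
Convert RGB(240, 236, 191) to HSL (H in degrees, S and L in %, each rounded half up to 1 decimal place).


Normalize: R'=240/255≈0.9412, G'=236/255≈0.9255, B'=191/255≈0.7490
Max=240/255, Min=191/255, Δ=Max-Min=49/255
L = (Max+Min)/2 = (240+191)/510 = 431/510 = 0.84509… → L = 84.5%
L > 0.5 → S = Δ/(2-Max-Min) = 49/(510-240-191) = 49/79 = 0.62025… → S = 62.0%
(the 1/255 factors cancel in S and H, so raw channel differences can be used)
Max is R' → H = 60 × (((G-B)/Δ) mod 6) = 60 × (((236-191)/49) mod 6)
  45/49 = 0.9183…
  H = 60 × 0.9183… = 55.102…° → H = 55.1°
= HSL(55.1°, 62.0%, 84.5%)


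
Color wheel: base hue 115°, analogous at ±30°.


Base hue: 115°
Left analog: (115 - 30) mod 360 = 85°
Right analog: (115 + 30) mod 360 = 145°
Analogous hues = 85° and 145°


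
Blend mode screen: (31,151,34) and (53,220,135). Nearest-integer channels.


Screen: C = 255 - (255-A)×(255-B)/255, rounded to nearest integer
R: 255 - (255-31)×(255-53)/255 = 255 - 45248/255 ≈ 255 - 177.443 = 77.557 → 78
G: 255 - (255-151)×(255-220)/255 = 255 - 3640/255 ≈ 255 - 14.275 = 240.725 → 241
B: 255 - (255-34)×(255-135)/255 = 255 - 26520/255 ≈ 255 - 104.000 = 151.000 → 151
= RGB(78, 241, 151)


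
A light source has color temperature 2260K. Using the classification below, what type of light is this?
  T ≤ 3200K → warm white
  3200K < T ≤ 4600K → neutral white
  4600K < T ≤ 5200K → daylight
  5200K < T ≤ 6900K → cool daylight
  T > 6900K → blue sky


Temperature: 2260K
2260K ≤ 3200K → warm white
Classification: warm white


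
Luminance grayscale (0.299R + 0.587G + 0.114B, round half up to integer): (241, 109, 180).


Gray = 0.299×R + 0.587×G + 0.114×B
Gray = 0.299×241 + 0.587×109 + 0.114×180
Gray = 72.059 + 63.983 + 20.520
Gray = 156.562 → round half up → 157
Gray = 157


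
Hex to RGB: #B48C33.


B4 → 180 (R)
8C → 140 (G)
33 → 51 (B)
= RGB(180, 140, 51)


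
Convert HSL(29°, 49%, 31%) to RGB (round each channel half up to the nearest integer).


H=29°, S=0.49, L=0.31
C = (1-|2L-1|)×S = (1-|-0.38|)×0.49 = 0.3038
H' = H/60 = 29/60 ≈ 0.4833; X = C×(1-|H' mod 2 - 1|) ≈ 0.1468
m = L - C/2 = 0.31 - 0.1519 = 0.1581
Sector ⌊H'⌋ = 0 → (R',G',B') = (0.3038, ≈0.1468, 0.0)
RGB = ((R'+m)×255, (G'+m)×255, (B'+m)×255) = (117.7845, 77.75885, 40.3155)
Round half up → RGB(118, 78, 40)


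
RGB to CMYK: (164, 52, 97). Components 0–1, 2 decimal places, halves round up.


R'=164/255≈0.6431, G'=52/255≈0.2039, B'=97/255≈0.3804
K = 1 - max(R',G',B') = 1 - 164/255 = 91/255 = 0.35686… → 0.36
(1-R'-K)/(1-K) simplifies to (max-R)/max with max = 164:
C = (164-164)/164 = 0/164 = 0 → 0.00
M = (164-52)/164 = 112/164 = 0.68292… → 0.68
Y = (164-97)/164 = 67/164 = 0.40853… → 0.41
= CMYK(0.00, 0.68, 0.41, 0.36)


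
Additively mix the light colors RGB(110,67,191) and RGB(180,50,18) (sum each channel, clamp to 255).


Additive: each channel = min(255, C₁+C₂)
R: 110+180 = 290 → 255
G: 67+50 = 117 → 117
B: 191+18 = 209 → 209
= RGB(255, 117, 209)


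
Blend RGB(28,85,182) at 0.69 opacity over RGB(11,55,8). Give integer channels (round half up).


C = α×F + (1-α)×B, with 1-α = 0.31
R: 0.69×28 + 0.31×11 = 19.32 + 3.41 = 22.73 → 23
G: 0.69×85 + 0.31×55 = 58.65 + 17.05 = 75.70 → 76
B: 0.69×182 + 0.31×8 = 125.58 + 2.48 = 128.06 → 128
= RGB(23, 76, 128)


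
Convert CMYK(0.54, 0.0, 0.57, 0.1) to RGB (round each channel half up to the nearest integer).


R = 255 × (1-C) × (1-K) = 255 × 0.46 × 0.90 = 105.57 → 106
G = 255 × (1-M) × (1-K) = 255 × 1.00 × 0.90 = 229.5 → 230
B = 255 × (1-Y) × (1-K) = 255 × 0.43 × 0.90 = 98.685 → 99
= RGB(106, 230, 99)


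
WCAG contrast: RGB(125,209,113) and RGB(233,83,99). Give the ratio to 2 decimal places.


Linearize each sRGB channel c=v/255: c/12.92 if c ≤ 0.04045 else ((c+0.055)/1.055)^2.4
L = 0.2126×R_lin + 0.7152×G_lin + 0.0722×B_lin
Color 1 (125,209,113):
  R=125: 125/255≈0.4902 > 0.04045 → ((0.4902+0.055)/1.055)^2.4 ≈ 0.20508
  G=209: 209/255≈0.8196 > 0.04045 → ((0.8196+0.055)/1.055)^2.4 ≈ 0.63760
  B=113: 113/255≈0.4431 > 0.04045 → ((0.4431+0.055)/1.055)^2.4 ≈ 0.16513
  L1 = 0.2126×0.20508 + 0.7152×0.63760 + 0.0722×0.16513 ≈ 0.51153
Color 2 (233,83,99):
  R=233: 233/255≈0.9137 > 0.04045 → ((0.9137+0.055)/1.055)^2.4 ≈ 0.81485
  G=83: 83/255≈0.3255 > 0.04045 → ((0.3255+0.055)/1.055)^2.4 ≈ 0.08650
  B=99: 99/255≈0.3882 > 0.04045 → ((0.3882+0.055)/1.055)^2.4 ≈ 0.12477
  L2 = 0.2126×0.81485 + 0.7152×0.08650 + 0.0722×0.12477 ≈ 0.24411
Lighter = 0.51153, Darker = 0.24411
Ratio = (L_lighter + 0.05) / (L_darker + 0.05)
Ratio = (0.51153 + 0.05) / (0.24411 + 0.05) = 0.56153 / 0.29411 ≈ 1.9093
Ratio ≈ 1.91:1


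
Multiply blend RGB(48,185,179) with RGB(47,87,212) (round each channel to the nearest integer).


Multiply: C = A×B/255, rounded to nearest integer
R: 48×47/255 = 2256/255 ≈ 8.847 → 9
G: 185×87/255 = 16095/255 ≈ 63.118 → 63
B: 179×212/255 = 37948/255 ≈ 148.816 → 149
= RGB(9, 63, 149)


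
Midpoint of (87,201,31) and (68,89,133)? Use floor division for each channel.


Midpoint: each channel = ⌊(C₁+C₂)/2⌋
R: ⌊(87+68)/2⌋ = 77
G: ⌊(201+89)/2⌋ = 145
B: ⌊(31+133)/2⌋ = 82
= RGB(77, 145, 82)


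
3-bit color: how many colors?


Colors = 2^bits = 2^3
= 8 colors


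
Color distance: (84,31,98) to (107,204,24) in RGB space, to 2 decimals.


d = √[(R₁-R₂)² + (G₁-G₂)² + (B₁-B₂)²]
d = √[(84-107)² + (31-204)² + (98-24)²]
d = √[529 + 29929 + 5476]
d = √35934
d ≈ 189.56


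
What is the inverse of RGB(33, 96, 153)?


Invert: (255-R, 255-G, 255-B)
R: 255-33 = 222
G: 255-96 = 159
B: 255-153 = 102
= RGB(222, 159, 102)


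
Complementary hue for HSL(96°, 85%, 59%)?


Complement = opposite side of color wheel = hue + 180°
H' = (96 + 180) mod 360 = 276°
S and L unchanged.
= HSL(276°, 85%, 59%)


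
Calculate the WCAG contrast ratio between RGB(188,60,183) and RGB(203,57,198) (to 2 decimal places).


Linearize each sRGB channel c=v/255: c/12.92 if c ≤ 0.04045 else ((c+0.055)/1.055)^2.4
L = 0.2126×R_lin + 0.7152×G_lin + 0.0722×B_lin
Color 1 (188,60,183):
  R=188: 188/255≈0.7373 > 0.04045 → ((0.7373+0.055)/1.055)^2.4 ≈ 0.50289
  G=60: 60/255≈0.2353 > 0.04045 → ((0.2353+0.055)/1.055)^2.4 ≈ 0.04519
  B=183: 183/255≈0.7176 > 0.04045 → ((0.7176+0.055)/1.055)^2.4 ≈ 0.47353
  L1 = 0.2126×0.50289 + 0.7152×0.04519 + 0.0722×0.47353 ≈ 0.17342
Color 2 (203,57,198):
  R=203: 203/255≈0.7961 > 0.04045 → ((0.7961+0.055)/1.055)^2.4 ≈ 0.59720
  G=57: 57/255≈0.2235 > 0.04045 → ((0.2235+0.055)/1.055)^2.4 ≈ 0.04092
  B=198: 198/255≈0.7765 > 0.04045 → ((0.7765+0.055)/1.055)^2.4 ≈ 0.56471
  L2 = 0.2126×0.59720 + 0.7152×0.04092 + 0.0722×0.56471 ≈ 0.19700
Lighter = 0.19700, Darker = 0.17342
Ratio = (L_lighter + 0.05) / (L_darker + 0.05)
Ratio = (0.19700 + 0.05) / (0.17342 + 0.05) = 0.24700 / 0.22342 ≈ 1.1055
Ratio ≈ 1.11:1


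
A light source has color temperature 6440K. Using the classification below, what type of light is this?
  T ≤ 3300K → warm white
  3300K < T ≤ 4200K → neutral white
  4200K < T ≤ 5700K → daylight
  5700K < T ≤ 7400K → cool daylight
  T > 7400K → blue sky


Temperature: 6440K
5700K < 6440K ≤ 7400K → cool daylight
Classification: cool daylight
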